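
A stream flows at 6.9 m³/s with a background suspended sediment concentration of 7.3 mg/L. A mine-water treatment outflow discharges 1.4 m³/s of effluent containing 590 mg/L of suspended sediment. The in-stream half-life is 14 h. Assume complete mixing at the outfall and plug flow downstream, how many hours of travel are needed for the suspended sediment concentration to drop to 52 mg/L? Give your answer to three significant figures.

14.3 h

After mixing, C = (6.900·7.300 + 1.400·590.0) / 8.300 = 876.4/8.300 = 105.6 mg/L.
Half-life 14 h → k = ln 2 / 14 = 0.04951 h⁻¹ = 1.188 d⁻¹.
105.6·exp(−k·t) = 52 → t = ln(105.6/52)/k = 51500 s = 14.31 h.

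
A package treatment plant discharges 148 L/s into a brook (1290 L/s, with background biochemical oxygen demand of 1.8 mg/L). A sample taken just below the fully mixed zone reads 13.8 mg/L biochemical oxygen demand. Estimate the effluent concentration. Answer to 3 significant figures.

Mass balance: 1290·1.800 + 148.0·Cₑ = 1438·13.80
→ Cₑ = (1438·13.80 − 1290·1.800) / 148.0 = 118.4 mg/L.

118 mg/L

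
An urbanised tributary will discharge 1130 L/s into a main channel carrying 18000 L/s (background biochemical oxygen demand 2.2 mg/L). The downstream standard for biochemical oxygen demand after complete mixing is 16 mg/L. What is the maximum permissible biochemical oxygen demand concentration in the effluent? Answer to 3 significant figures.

At the limit, (Qr·Cr + Qe·Cₑ)/(Qr + Qe) = 16:
Cₑ = (19130·16 − 18000·2.200) / 1130 = 235.8 mg/L.

236 mg/L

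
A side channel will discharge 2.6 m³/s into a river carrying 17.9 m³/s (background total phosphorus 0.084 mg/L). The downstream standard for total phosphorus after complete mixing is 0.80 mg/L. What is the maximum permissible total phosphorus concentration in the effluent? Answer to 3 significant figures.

5.73 mg/L

At the limit, (Qr·Cr + Qe·Cₑ)/(Qr + Qe) = 0.80:
Cₑ = (20.50·0.80 − 17.90·0.08400) / 2.600 = 5.729 mg/L.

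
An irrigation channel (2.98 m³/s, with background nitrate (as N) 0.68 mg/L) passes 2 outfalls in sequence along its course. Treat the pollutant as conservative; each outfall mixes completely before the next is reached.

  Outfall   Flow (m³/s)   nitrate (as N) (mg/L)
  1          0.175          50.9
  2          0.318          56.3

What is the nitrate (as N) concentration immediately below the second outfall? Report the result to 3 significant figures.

Below outfall 1: Q → 3.155 m³/s, C = (2.980·0.6800 + 0.1750·50.90)/3.155 = 3.466 mg/L.
Below outfall 2: Q → 3.473 m³/s, C = (3.155·3.466 + 0.3180·56.30)/3.473 = 8.303 mg/L.

8.30 mg/L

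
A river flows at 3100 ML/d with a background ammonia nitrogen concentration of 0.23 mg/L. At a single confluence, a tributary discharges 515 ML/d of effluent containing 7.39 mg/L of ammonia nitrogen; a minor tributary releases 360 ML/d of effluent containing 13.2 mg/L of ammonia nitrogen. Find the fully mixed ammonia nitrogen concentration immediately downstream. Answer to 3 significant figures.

Flow-weighted average: C = (3100·0.2300 + 515.0·7.390 + 360.0·13.20) / 3975 = 9271/3975 = 2.332 mg/L.

2.33 mg/L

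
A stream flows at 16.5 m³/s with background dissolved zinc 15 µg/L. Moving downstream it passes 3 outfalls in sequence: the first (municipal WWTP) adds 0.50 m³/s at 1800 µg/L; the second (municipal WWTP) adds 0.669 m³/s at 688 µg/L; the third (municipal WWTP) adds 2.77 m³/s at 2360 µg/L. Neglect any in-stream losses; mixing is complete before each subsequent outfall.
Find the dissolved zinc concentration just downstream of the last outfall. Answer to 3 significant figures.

Outfall 1: combined Q = 17.00 m³/s; C = (16.50·15.00 + 0.5000·1800)/17.00 = 67.50 µg/L.
Outfall 2: combined Q = 17.67 m³/s; C = (17.00·67.50 + 0.6690·688.0)/17.67 = 90.99 µg/L.
Outfall 3: combined Q = 20.44 m³/s; C = (17.67·90.99 + 2.770·2360)/20.44 = 398.5 µg/L.

399 µg/L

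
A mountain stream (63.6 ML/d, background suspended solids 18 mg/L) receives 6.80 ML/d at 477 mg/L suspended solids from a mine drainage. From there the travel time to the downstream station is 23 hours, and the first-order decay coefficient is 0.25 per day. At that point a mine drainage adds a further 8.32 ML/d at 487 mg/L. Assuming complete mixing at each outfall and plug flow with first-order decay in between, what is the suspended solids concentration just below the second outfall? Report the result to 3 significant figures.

95.3 mg/L

Conservation of mass: C = (63.60·18.00 + 6.800·477.0) / 70.40 = 4388/70.40 = 62.34 mg/L; combined flow 70.40 ML/d.
Decay over the reach: 62.34·exp(−kt) = 62.34·0.7870 = 49.06 mg/L.
At the second outfall, C = (70.40·49.06 + 8.320·487.0) / (70.40 + 8.320) = 95.34 mg/L.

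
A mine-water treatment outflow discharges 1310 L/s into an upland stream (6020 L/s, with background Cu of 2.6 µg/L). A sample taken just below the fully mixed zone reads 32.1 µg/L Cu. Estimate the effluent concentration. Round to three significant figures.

168 µg/L

Mass balance: 6020·2.600 + 1310·Cₑ = 7330·32.10
→ Cₑ = (7330·32.10 − 6020·2.600) / 1310 = 167.7 µg/L.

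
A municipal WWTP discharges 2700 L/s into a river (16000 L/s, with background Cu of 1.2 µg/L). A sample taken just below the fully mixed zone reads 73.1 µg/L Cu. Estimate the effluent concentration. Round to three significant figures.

Mass balance: 16000·1.200 + 2700·Cₑ = 18700·73.10
→ Cₑ = (18700·73.10 − 16000·1.200) / 2700 = 499.2 µg/L.

499 µg/L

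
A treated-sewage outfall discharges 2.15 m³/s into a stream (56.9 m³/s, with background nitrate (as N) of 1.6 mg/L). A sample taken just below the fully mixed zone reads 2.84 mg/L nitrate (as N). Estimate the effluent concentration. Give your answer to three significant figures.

35.7 mg/L

Mass balance: 56.90·1.600 + 2.150·Cₑ = 59.05·2.840
→ Cₑ = (59.05·2.840 − 56.90·1.600) / 2.150 = 35.66 mg/L.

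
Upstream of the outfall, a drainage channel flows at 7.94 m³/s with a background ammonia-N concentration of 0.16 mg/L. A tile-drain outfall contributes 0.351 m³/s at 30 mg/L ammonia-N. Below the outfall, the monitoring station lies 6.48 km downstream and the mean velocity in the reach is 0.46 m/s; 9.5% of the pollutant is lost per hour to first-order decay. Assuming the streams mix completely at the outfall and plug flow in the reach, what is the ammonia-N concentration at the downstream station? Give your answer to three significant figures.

0.963 mg/L

Mass balance: C = (7.940·0.1600 + 0.3510·30.00) / 8.291 = 11.80/8.291 = 1.423 mg/L.
Travel time t = 6.48·1000 / 0.46 = 14090 s = 3.913 h.
9.5%/h lost → k = −ln(1 − 0.095) = 0.09982 h⁻¹.
Applying C = C₀e^(−kt): 1.423 × 0.6766 = 0.9631 mg/L.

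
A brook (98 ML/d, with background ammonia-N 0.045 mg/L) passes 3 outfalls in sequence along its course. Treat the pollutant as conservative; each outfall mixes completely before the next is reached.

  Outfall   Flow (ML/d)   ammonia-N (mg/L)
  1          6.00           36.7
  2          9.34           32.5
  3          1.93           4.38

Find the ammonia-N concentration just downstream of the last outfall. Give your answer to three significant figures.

After outfall 1: Q = 98.00 + 6.000 = 104.0 ML/d; C = (98.00·0.04500 + 6.000·36.70)/104.0 = 2.160 mg/L.
After outfall 2: Q = 104.0 + 9.340 = 113.3 ML/d; C = (104.0·2.160 + 9.340·32.50)/113.3 = 4.660 mg/L.
After outfall 3: Q = 113.3 + 1.930 = 115.3 ML/d; C = (113.3·4.660 + 1.930·4.380)/115.3 = 4.655 mg/L.

4.66 mg/L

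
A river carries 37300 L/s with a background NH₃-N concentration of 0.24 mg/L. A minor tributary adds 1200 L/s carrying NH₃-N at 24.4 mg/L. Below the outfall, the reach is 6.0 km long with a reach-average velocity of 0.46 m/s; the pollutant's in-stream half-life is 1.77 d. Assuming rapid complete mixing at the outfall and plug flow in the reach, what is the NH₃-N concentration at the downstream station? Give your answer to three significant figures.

0.936 mg/L

Mixed concentration C = ΣQC/ΣQ = (37300·0.2400 + 1200·24.40) / 38500 = 38230/38500 = 0.9930 mg/L.
Travel time t = 6.0·1000 / 0.46 = 13040 s = 3.623 h.
Half-life 1.77 d → k = ln 2 / 1.77 = 0.3916 d⁻¹.
Decay over the reach: 0.9930·exp(−kt) = 0.9930·0.9426 = 0.9360 mg/L.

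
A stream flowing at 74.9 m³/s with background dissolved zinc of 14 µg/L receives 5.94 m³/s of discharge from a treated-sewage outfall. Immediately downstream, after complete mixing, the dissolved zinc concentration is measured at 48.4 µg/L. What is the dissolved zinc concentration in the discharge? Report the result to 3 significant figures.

Mass balance: 74.90·14.00 + 5.940·Cₑ = 80.84·48.40
→ Cₑ = (80.84·48.40 − 74.90·14.00) / 5.940 = 482.2 µg/L.

482 µg/L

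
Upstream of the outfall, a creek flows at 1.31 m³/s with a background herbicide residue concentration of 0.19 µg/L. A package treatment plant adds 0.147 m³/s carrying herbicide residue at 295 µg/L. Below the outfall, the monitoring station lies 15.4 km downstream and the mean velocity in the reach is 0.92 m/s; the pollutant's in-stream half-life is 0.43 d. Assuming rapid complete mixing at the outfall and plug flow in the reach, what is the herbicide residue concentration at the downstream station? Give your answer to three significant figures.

Mixed concentration C = ΣQC/ΣQ = (1.310·0.1900 + 0.1470·295.0) / 1.457 = 43.61/1.457 = 29.93 µg/L.
Travel time t = 15.4·1000 / 0.92 = 16740 s = 4.650 h.
Half-life 0.43 d → k = ln 2 / 0.43 = 1.612 d⁻¹.
First-order decay: C = 29.93·exp(−k·t) = 29.93·0.7318 = 21.90 µg/L.

21.9 µg/L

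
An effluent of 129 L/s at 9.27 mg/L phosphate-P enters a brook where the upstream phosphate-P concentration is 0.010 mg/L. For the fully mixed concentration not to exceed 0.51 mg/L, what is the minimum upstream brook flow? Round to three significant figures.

2260 L/s

Set C_mix = 0.51: (Q·0.01000 + 129.0·9.270) / (Q + 129.0) = 0.51
→ Q = 129.0·(9.270 − 0.51)/(0.51 − 0.01000) = 2260 L/s.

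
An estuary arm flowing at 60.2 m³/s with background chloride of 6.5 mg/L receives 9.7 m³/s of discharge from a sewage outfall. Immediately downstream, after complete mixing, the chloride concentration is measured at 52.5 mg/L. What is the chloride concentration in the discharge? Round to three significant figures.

338 mg/L

Mass balance: 60.20·6.500 + 9.700·Cₑ = 69.90·52.50
→ Cₑ = (69.90·52.50 − 60.20·6.500) / 9.700 = 338.0 mg/L.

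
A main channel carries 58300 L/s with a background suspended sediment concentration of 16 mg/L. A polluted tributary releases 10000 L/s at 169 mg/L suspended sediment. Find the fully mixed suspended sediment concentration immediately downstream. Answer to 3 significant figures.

Conservation of mass: C = (58300·16.00 + 10000·169.0) / 68300 = 2623000/68300 = 38.40 mg/L.

38.4 mg/L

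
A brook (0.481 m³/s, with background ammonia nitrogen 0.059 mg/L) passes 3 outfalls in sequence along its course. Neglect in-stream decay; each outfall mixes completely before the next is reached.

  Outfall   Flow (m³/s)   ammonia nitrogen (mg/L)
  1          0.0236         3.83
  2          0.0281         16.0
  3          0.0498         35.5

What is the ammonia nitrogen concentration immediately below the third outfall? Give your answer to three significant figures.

4.01 mg/L

After outfall 1: Q = 0.4810 + 0.02360 = 0.5046 m³/s; C = (0.4810·0.05900 + 0.02360·3.830)/0.5046 = 0.2354 mg/L.
After outfall 2: Q = 0.5046 + 0.02810 = 0.5327 m³/s; C = (0.5046·0.2354 + 0.02810·16.00)/0.5327 = 1.067 mg/L.
After outfall 3: Q = 0.5327 + 0.04980 = 0.5825 m³/s; C = (0.5327·1.067 + 0.04980·35.50)/0.5825 = 4.011 mg/L.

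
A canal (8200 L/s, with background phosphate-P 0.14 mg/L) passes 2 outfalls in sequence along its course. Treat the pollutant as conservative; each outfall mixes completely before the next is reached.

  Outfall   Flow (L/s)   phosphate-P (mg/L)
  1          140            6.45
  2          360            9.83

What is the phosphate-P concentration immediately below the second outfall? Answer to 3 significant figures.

After outfall 1: Q = 8200 + 140.0 = 8340 L/s; C = (8200·0.1400 + 140.0·6.450)/8340 = 0.2459 mg/L.
After outfall 2: Q = 8340 + 360.0 = 8700 L/s; C = (8340·0.2459 + 360.0·9.830)/8700 = 0.6425 mg/L.

0.643 mg/L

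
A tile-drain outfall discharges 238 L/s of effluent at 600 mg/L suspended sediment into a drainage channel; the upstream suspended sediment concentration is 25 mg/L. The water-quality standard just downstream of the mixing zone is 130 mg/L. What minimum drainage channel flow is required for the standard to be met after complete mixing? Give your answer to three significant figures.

1070 L/s

Set C_mix = 130: (Q·25.00 + 238.0·600.0) / (Q + 238.0) = 130
→ Q = 238.0·(600.0 − 130)/(130 − 25.00) = 1065 L/s.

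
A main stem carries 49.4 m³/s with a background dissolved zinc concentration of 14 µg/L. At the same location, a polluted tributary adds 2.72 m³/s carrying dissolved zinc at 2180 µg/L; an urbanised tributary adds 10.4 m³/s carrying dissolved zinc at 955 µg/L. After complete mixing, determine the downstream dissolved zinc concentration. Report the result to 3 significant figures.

Mass balance: C = (49.40·14.00 + 2.720·2180 + 10.40·955.0) / 62.52 = 16550/62.52 = 264.8 µg/L.

265 µg/L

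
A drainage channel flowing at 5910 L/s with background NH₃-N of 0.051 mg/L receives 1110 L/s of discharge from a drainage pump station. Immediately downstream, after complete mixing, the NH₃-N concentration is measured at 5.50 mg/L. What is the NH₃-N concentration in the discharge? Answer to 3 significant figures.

Mass balance: 5910·0.05100 + 1110·Cₑ = 7020·5.500
→ Cₑ = (7020·5.500 − 5910·0.05100) / 1110 = 34.51 mg/L.

34.5 mg/L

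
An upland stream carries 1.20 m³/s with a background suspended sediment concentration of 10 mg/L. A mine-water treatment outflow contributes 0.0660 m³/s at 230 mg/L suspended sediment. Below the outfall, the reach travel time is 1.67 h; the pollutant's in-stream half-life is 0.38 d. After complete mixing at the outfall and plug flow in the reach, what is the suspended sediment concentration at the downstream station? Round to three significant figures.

18.9 mg/L

Mixed concentration C = ΣQC/ΣQ = (1.200·10.00 + 0.06600·230.0) / 1.266 = 27.18/1.266 = 21.47 mg/L.
Half-life 0.38 d → k = ln 2 / 0.38 = 1.824 d⁻¹.
Decay over the reach: 21.47·exp(−kt) = 21.47·0.8808 = 18.91 mg/L.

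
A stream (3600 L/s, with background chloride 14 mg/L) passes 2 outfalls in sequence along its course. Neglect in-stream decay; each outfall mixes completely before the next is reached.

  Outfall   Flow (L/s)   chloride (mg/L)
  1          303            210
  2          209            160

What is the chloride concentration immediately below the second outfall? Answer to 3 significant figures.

After outfall 1: Q = 3600 + 303.0 = 3903 L/s; C = (3600·14.00 + 303.0·210.0)/3903 = 29.22 mg/L.
After outfall 2: Q = 3903 + 209.0 = 4112 L/s; C = (3903·29.22 + 209.0·160.0)/4112 = 35.86 mg/L.

35.9 mg/L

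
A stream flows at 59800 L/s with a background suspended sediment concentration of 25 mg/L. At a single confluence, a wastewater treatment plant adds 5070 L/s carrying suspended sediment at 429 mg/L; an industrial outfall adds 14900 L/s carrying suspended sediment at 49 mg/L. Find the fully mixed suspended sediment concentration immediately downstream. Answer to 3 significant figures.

55.2 mg/L

Conservation of mass: C = (59800·25.00 + 5070·429.0 + 14900·49.00) / 79770 = 4400000/79770 = 55.16 mg/L.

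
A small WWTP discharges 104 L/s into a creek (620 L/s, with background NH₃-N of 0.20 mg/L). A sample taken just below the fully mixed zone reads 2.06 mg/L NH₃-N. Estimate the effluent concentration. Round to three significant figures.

Mass balance: 620.0·0.2000 + 104.0·Cₑ = 724.0·2.060
→ Cₑ = (724.0·2.060 − 620.0·0.2000) / 104.0 = 13.15 mg/L.

13.1 mg/L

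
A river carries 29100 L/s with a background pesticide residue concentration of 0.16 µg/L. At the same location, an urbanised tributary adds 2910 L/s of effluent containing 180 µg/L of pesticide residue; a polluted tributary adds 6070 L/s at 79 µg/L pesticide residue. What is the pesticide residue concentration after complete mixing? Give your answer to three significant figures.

26.5 µg/L

After mixing, C = (29100·0.1600 + 2910·180.0 + 6070·79.00) / 38080 = 1008000/38080 = 26.47 µg/L.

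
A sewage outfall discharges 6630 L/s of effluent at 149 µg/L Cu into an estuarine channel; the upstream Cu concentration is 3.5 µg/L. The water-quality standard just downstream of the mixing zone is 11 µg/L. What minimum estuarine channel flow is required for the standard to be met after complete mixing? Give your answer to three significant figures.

122000 L/s

Set C_mix = 11: (Q·3.500 + 6630·149.0) / (Q + 6630) = 11
→ Q = 6630·(149.0 − 11)/(11 − 3.500) = 122000 L/s.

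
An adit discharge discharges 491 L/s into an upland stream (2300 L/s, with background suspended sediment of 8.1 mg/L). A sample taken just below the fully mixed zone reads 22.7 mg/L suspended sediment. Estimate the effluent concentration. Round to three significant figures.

Mass balance: 2300·8.100 + 491.0·Cₑ = 2791·22.70
→ Cₑ = (2791·22.70 − 2300·8.100) / 491.0 = 91.09 mg/L.

91.1 mg/L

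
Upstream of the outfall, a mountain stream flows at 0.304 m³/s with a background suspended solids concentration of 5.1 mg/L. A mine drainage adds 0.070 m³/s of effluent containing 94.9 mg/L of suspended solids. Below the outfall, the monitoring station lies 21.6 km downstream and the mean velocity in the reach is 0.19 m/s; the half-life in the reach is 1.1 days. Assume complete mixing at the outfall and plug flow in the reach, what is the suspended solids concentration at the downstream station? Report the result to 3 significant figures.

Mixed concentration C = ΣQC/ΣQ = (0.3040·5.100 + 0.07000·94.90) / 0.3740 = 8.193/0.3740 = 21.91 mg/L.
Travel time t = 21.6·1000 / 0.19 = 113700 s = 31.58 h.
Half-life 1.1 d → k = ln 2 / 1.1 = 0.6301 d⁻¹.
After decay, C = 21.91 × e^(−kt) = 21.91 × 0.4364 = 9.561 mg/L.

9.56 mg/L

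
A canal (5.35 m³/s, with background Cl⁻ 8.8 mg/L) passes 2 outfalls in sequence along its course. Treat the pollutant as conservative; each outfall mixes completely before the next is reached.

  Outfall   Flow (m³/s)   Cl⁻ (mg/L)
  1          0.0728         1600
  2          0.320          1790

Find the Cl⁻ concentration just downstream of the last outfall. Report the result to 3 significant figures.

128 mg/L

Below outfall 1: Q → 5.423 m³/s, C = (5.350·8.800 + 0.07280·1600)/5.423 = 30.16 mg/L.
Below outfall 2: Q → 5.743 m³/s, C = (5.423·30.16 + 0.3200·1790)/5.743 = 128.2 mg/L.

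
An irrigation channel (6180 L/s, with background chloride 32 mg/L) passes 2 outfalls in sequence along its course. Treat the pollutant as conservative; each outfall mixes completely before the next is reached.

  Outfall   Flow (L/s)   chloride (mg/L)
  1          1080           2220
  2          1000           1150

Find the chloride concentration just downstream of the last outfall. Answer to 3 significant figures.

After outfall 1: Q = 6180 + 1080 = 7260 L/s; C = (6180·32.00 + 1080·2220)/7260 = 357.5 mg/L.
After outfall 2: Q = 7260 + 1000 = 8260 L/s; C = (7260·357.5 + 1000·1150)/8260 = 453.4 mg/L.

453 mg/L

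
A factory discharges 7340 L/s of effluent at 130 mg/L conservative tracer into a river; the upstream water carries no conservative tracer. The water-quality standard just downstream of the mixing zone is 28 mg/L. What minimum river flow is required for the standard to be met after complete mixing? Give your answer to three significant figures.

Set C_mix = 28: (Q·0 + 7340·130.0) / (Q + 7340) = 28
→ Q = 7340·(130.0 − 28)/(28 − 0) = 26740 L/s.

26700 L/s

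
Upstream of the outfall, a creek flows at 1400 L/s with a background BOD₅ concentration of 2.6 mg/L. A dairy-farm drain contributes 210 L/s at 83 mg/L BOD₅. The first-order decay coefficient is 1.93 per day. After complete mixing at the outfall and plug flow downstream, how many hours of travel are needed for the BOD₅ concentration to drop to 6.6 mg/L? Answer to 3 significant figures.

Conservation of mass: C = (1400·2.600 + 210.0·83.00) / 1610 = 21070/1610 = 13.09 mg/L.
13.09·exp(−k·t) = 6.6 → t = ln(13.09/6.6)/k = 30640 s = 8.512 h.

8.51 h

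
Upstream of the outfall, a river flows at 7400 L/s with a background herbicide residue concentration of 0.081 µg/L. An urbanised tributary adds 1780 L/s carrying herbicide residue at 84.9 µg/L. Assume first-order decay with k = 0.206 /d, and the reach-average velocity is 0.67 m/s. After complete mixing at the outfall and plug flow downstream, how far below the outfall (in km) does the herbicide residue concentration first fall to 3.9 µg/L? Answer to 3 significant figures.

Mass balance: C = (7400·0.08100 + 1780·84.90) / 9180 = 151700/9180 = 16.53 µg/L.
Set 16.53·exp(−k·t) = 3.9 → t = ln(16.53/3.9)/k = 605700 s = 168.2 h.
Distance = v·t = 0.67·605700 = 405800 m = 405.8 km.

406 km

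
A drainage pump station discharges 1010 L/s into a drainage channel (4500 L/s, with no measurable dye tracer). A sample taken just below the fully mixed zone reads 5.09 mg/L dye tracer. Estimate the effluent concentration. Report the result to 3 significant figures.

27.8 mg/L

Mass balance: 4500·0 + 1010·Cₑ = 5510·5.090
→ Cₑ = (5510·5.090 − 4500·0) / 1010 = 27.77 mg/L.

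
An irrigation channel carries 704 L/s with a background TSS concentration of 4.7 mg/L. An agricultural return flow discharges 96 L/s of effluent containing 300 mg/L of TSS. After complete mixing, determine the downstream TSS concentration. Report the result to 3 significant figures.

40.1 mg/L

Mixed concentration C = ΣQC/ΣQ = (704.0·4.700 + 96.00·300.0) / 800.0 = 32110/800.0 = 40.14 mg/L.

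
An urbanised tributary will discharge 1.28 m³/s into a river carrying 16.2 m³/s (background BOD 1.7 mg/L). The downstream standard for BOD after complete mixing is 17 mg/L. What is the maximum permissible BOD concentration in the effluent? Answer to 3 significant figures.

At the limit, (Qr·Cr + Qe·Cₑ)/(Qr + Qe) = 17:
Cₑ = (17.48·17 − 16.20·1.700) / 1.280 = 210.6 mg/L.

211 mg/L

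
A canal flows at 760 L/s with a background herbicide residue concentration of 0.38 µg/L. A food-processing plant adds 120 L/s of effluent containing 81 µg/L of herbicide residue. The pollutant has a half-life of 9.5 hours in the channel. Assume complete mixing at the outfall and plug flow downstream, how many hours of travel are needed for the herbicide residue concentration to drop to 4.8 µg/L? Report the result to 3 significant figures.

11.8 h

Flow-weighted average: C = (760.0·0.3800 + 120.0·81.00) / 880.0 = 10010/880.0 = 11.37 µg/L.
Half-life 9.5 h → k = ln 2 / 9.5 = 0.07296 h⁻¹ = 1.751 d⁻¹.
11.37·exp(−k·t) = 4.8 → t = ln(11.37/4.8)/k = 42560 s = 11.82 h.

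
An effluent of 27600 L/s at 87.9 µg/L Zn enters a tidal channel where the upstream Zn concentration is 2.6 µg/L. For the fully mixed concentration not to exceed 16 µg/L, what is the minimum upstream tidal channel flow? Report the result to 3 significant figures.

Set C_mix = 16: (Q·2.600 + 27600·87.90) / (Q + 27600) = 16
→ Q = 27600·(87.90 − 16)/(16 − 2.600) = 148100 L/s.

148000 L/s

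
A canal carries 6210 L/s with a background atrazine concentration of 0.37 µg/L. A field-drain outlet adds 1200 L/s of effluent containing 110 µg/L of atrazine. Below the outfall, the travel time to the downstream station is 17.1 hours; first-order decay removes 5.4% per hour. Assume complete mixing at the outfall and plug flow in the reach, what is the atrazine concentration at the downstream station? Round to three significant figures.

7.01 µg/L

Mass balance: C = (6210·0.3700 + 1200·110.0) / 7410 = 134300/7410 = 18.12 µg/L.
5.4%/h lost → k = −ln(1 − 0.054) = 0.05551 h⁻¹.
Applying C = C₀e^(−kt): 18.12 × 0.3870 = 7.014 µg/L.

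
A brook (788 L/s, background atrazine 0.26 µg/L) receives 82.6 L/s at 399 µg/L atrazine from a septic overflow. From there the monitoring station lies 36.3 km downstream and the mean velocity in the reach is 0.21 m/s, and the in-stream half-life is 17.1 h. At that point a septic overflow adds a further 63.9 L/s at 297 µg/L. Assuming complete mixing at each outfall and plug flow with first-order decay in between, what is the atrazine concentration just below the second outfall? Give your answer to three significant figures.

After mixing, C = (788.0·0.2600 + 82.60·399.0) / 870.6 = 33160/870.6 = 38.09 µg/L; combined flow 870.6 L/s.
Travel time t = 36.3·1000 / 0.21 = 172900 s = 48.02 h.
Half-life 17.1 h → k = ln 2 / 17.1 = 0.04053 h⁻¹ = 0.9728 d⁻¹.
Applying C = C₀e^(−kt): 38.09 × 0.1428 = 5.439 µg/L.
Second outfall: C = (870.6·5.439 + 63.90·297.0)/934.5 = 25.38 µg/L.

25.4 µg/L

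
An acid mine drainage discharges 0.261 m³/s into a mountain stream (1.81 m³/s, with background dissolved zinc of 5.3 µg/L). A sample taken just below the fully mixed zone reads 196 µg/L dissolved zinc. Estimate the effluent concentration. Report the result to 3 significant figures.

1520 µg/L

Mass balance: 1.810·5.300 + 0.2610·Cₑ = 2.071·196.0
→ Cₑ = (2.071·196.0 − 1.810·5.300) / 0.2610 = 1518 µg/L.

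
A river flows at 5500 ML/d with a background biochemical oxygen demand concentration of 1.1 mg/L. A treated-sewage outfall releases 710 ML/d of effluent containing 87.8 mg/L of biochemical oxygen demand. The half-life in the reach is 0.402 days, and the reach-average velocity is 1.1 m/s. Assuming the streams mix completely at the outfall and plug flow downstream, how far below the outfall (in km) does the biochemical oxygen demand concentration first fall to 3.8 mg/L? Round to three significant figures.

58.6 km

Conservation of mass: C = (5500·1.100 + 710.0·87.80) / 6210 = 68390/6210 = 11.01 mg/L.
Half-life 0.402 d → k = ln 2 / 0.402 = 1.724 d⁻¹.
Set 11.01·exp(−k·t) = 3.8 → t = ln(11.01/3.8)/k = 53320 s = 14.81 h.
Distance = v·t = 1.1·53320 = 58650 m = 58.65 km.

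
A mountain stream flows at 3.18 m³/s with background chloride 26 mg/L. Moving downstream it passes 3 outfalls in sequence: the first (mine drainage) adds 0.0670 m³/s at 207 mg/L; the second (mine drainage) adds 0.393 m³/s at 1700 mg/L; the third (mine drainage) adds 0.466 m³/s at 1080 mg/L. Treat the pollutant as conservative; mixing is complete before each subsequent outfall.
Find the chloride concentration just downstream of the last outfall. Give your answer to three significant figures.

Below outfall 1: Q → 3.247 m³/s, C = (3.180·26.00 + 0.06700·207.0)/3.247 = 29.73 mg/L.
Below outfall 2: Q → 3.640 m³/s, C = (3.247·29.73 + 0.3930·1700)/3.640 = 210.1 mg/L.
Below outfall 3: Q → 4.106 m³/s, C = (3.640·210.1 + 0.4660·1080)/4.106 = 308.8 mg/L.

309 mg/L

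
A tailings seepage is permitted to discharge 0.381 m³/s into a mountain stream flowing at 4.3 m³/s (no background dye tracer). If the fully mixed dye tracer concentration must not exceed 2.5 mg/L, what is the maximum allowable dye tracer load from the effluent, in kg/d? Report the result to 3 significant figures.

Mass balance at the limit: 4.300·0 + 0.3810·Cₑ = 4.681·2.5 → Cₑ = 30.72 mg/L.
Load = 0.3810 m³/s × 30.72 g/m³ × 86 400 s/d = 1011 kg/d.

1010 kg/d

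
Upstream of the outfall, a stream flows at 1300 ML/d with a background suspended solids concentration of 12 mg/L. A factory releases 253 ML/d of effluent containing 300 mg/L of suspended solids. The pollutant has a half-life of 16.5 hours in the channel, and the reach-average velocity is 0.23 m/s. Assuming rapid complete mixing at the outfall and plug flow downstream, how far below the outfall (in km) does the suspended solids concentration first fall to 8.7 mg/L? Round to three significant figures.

37.7 km

Flow-weighted average: C = (1300·12.00 + 253.0·300.0) / 1553 = 91500/1553 = 58.92 mg/L.
Half-life 16.5 h → k = ln 2 / 16.5 = 0.04201 h⁻¹ = 1.008 d⁻¹.
Set 58.92·exp(−k·t) = 8.7 → t = ln(58.92/8.7)/k = 163900 s = 45.53 h.
Distance = v·t = 0.23·163900 = 37700 m = 37.70 km.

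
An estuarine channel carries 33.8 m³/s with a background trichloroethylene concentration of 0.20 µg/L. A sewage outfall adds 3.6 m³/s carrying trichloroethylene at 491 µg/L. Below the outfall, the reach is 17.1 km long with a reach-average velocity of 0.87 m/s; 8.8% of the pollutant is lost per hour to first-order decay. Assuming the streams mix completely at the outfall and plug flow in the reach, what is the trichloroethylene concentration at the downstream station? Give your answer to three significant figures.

Mixed concentration C = ΣQC/ΣQ = (33.80·0.2000 + 3.600·491.0) / 37.40 = 1774/37.40 = 47.44 µg/L.
Travel time t = 17.1·1000 / 0.87 = 19660 s = 5.460 h.
8.8%/h lost → k = −ln(1 − 0.088) = 0.09212 h⁻¹.
Applying C = C₀e^(−kt): 47.44 × 0.6048 = 28.69 µg/L.

28.7 µg/L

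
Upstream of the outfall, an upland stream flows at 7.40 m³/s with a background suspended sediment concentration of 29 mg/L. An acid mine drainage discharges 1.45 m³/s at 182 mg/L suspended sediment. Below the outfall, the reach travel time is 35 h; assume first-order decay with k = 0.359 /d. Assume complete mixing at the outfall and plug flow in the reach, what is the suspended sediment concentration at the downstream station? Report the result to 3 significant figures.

32.0 mg/L

Conservation of mass: C = (7.400·29.00 + 1.450·182.0) / 8.850 = 478.5/8.850 = 54.07 mg/L.
Decay over the reach: 54.07·exp(−kt) = 54.07·0.5924 = 32.03 mg/L.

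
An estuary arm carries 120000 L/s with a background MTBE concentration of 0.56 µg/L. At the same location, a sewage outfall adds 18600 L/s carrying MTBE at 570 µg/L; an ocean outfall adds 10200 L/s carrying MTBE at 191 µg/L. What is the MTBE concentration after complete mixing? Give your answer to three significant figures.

84.8 µg/L

After mixing, C = (120000·0.5600 + 18600·570.0 + 10200·191.0) / 148800 = 12620000/148800 = 84.79 µg/L.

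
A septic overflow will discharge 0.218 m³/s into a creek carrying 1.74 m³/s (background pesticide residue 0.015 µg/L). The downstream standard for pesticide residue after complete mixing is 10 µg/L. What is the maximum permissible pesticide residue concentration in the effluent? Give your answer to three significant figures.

At the limit, (Qr·Cr + Qe·Cₑ)/(Qr + Qe) = 10:
Cₑ = (1.958·10 − 1.740·0.01500) / 0.2180 = 89.70 µg/L.

89.7 µg/L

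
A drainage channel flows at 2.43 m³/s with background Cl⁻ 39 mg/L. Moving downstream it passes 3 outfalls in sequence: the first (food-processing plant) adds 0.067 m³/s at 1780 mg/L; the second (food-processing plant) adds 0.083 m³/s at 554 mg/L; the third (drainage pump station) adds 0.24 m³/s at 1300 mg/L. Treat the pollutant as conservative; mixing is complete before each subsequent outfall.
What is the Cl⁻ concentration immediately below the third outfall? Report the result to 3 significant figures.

203 mg/L

After outfall 1: Q = 2.430 + 0.06700 = 2.497 m³/s; C = (2.430·39.00 + 0.06700·1780)/2.497 = 85.71 mg/L.
After outfall 2: Q = 2.497 + 0.08300 = 2.580 m³/s; C = (2.497·85.71 + 0.08300·554.0)/2.580 = 100.8 mg/L.
After outfall 3: Q = 2.580 + 0.2400 = 2.820 m³/s; C = (2.580·100.8 + 0.2400·1300)/2.820 = 202.8 mg/L.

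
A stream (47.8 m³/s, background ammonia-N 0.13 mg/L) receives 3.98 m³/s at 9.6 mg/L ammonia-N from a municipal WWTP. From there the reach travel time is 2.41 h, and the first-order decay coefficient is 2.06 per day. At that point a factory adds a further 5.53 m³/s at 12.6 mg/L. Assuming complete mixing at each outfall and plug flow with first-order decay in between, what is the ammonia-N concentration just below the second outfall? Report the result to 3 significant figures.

Mixed concentration C = ΣQC/ΣQ = (47.80·0.1300 + 3.980·9.600) / 51.78 = 44.42/51.78 = 0.8579 mg/L; combined flow 51.78 m³/s.
Applying C = C₀e^(−kt): 0.8579 × 0.8131 = 0.6976 mg/L.
At the second outfall, C = (51.78·0.6976 + 5.530·12.60) / (51.78 + 5.530) = 1.846 mg/L.

1.85 mg/L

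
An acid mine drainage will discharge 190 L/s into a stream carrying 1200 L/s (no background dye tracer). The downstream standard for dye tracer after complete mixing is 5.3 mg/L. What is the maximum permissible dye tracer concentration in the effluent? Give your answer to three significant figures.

At the limit, (Qr·Cr + Qe·Cₑ)/(Qr + Qe) = 5.3:
Cₑ = (1390·5.3 − 1200·0) / 190.0 = 38.77 mg/L.

38.8 mg/L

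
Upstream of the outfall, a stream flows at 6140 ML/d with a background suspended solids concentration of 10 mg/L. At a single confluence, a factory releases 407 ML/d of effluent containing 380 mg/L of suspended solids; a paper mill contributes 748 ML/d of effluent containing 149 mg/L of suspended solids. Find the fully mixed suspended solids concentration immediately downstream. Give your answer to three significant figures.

44.9 mg/L

Conservation of mass: C = (6140·10.00 + 407.0·380.0 + 748.0·149.0) / 7295 = 327500/7295 = 44.90 mg/L.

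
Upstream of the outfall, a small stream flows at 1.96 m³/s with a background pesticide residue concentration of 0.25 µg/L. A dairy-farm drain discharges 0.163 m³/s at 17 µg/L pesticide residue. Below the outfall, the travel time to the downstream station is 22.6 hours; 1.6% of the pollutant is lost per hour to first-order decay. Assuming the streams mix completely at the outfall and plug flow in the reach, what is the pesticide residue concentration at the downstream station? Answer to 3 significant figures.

After mixing, C = (1.960·0.2500 + 0.1630·17.00) / 2.123 = 3.261/2.123 = 1.536 µg/L.
1.6%/h lost → k = −ln(1 − 0.016) = 0.01613 h⁻¹.
After decay, C = 1.536 × e^(−kt) = 1.536 × 0.6945 = 1.067 µg/L.

1.07 µg/L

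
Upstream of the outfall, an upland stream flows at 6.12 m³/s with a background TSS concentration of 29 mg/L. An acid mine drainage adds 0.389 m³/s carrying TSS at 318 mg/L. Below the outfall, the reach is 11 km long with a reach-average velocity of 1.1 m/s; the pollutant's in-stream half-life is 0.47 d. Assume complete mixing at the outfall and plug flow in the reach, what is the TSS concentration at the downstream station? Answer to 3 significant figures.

After mixing, C = (6.120·29.00 + 0.3890·318.0) / 6.509 = 301.2/6.509 = 46.27 mg/L.
Travel time t = 11·1000 / 1.1 = 10000 s = 2.778 h.
Half-life 0.47 d → k = ln 2 / 0.47 = 1.475 d⁻¹.
Applying C = C₀e^(−kt): 46.27 × 0.8431 = 39.01 mg/L.

39.0 mg/L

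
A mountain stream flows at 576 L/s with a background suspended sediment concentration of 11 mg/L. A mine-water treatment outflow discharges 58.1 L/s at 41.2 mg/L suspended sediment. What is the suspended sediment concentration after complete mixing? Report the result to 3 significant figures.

Flow-weighted average: C = (576.0·11.00 + 58.10·41.20) / 634.1 = 8730/634.1 = 13.77 mg/L.

13.8 mg/L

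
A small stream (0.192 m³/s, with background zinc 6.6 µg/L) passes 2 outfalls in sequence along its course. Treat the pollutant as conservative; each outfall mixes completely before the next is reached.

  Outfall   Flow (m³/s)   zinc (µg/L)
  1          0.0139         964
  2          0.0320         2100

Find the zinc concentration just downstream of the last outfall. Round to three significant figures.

Outfall 1: combined Q = 0.2059 m³/s; C = (0.1920·6.600 + 0.01390·964.0)/0.2059 = 71.23 µg/L.
Outfall 2: combined Q = 0.2379 m³/s; C = (0.2059·71.23 + 0.03200·2100)/0.2379 = 344.1 µg/L.

344 µg/L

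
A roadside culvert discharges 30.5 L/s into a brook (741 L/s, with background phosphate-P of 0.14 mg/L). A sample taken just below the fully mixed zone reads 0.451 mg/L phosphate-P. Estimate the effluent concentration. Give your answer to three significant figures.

8.01 mg/L

Mass balance: 741.0·0.1400 + 30.50·Cₑ = 771.5·0.4510
→ Cₑ = (771.5·0.4510 − 741.0·0.1400) / 30.50 = 8.007 mg/L.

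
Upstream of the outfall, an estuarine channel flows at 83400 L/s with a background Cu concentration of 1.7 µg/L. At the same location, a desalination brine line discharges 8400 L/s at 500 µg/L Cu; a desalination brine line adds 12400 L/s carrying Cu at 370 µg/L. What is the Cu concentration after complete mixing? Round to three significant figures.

85.7 µg/L

Conservation of mass: C = (83400·1.700 + 8400·500.0 + 12400·370.0) / 104200 = 8930000/104200 = 85.70 µg/L.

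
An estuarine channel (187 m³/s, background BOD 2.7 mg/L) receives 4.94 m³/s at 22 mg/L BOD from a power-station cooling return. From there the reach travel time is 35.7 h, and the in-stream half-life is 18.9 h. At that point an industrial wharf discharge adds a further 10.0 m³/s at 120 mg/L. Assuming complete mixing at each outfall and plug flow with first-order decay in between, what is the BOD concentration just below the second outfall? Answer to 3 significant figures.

After mixing, C = (187.0·2.700 + 4.940·22.00) / 191.9 = 613.6/191.9 = 3.197 mg/L; combined flow 191.9 m³/s.
Half-life 18.9 h → k = ln 2 / 18.9 = 0.03667 h⁻¹ = 0.8802 d⁻¹.
Applying C = C₀e^(−kt): 3.197 × 0.2700 = 0.8632 mg/L.
At the second outfall, C = (191.9·0.8632 + 10.00·120.0) / (191.9 + 10.00) = 6.763 mg/L.

6.76 mg/L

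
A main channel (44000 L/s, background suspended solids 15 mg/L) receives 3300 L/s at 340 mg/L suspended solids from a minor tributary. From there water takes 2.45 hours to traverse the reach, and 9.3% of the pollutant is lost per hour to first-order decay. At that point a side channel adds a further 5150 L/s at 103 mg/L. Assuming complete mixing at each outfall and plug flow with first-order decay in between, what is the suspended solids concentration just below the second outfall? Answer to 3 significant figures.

Flow-weighted average: C = (44000·15.00 + 3300·340.0) / 47300 = 1782000/47300 = 37.67 mg/L; combined flow 47300 L/s.
9.3%/h lost → k = −ln(1 − 0.093) = 0.09761 h⁻¹.
Decay over the reach: 37.67·exp(−kt) = 37.67·0.7873 = 29.66 mg/L.
Second outfall: C = (47300·29.66 + 5150·103.0)/52450 = 36.86 mg/L.

36.9 mg/L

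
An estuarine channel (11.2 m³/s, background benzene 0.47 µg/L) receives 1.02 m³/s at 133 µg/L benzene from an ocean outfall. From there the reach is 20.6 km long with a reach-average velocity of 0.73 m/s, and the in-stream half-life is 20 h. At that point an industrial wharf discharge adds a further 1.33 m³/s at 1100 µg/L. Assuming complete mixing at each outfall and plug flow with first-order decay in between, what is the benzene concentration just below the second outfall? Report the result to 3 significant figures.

Flow-weighted average: C = (11.20·0.4700 + 1.020·133.0) / 12.22 = 140.9/12.22 = 11.53 µg/L; combined flow 12.22 m³/s.
Travel time t = 20.6·1000 / 0.73 = 28220 s = 7.839 h.
Half-life 20 h → k = ln 2 / 20 = 0.03466 h⁻¹ = 0.8318 d⁻¹.
After decay, C = 11.53 × e^(−kt) = 11.53 × 0.7621 = 8.789 µg/L.
Second outfall: C = (12.22·8.789 + 1.330·1100)/13.55 = 115.9 µg/L.

116 µg/L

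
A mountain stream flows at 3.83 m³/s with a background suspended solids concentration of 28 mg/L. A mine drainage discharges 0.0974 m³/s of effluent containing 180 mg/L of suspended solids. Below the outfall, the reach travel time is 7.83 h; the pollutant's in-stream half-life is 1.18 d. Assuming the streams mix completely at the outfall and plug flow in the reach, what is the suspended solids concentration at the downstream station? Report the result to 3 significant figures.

Flow-weighted average: C = (3.830·28.00 + 0.09740·180.0) / 3.927 = 124.8/3.927 = 31.77 mg/L.
Half-life 1.18 d → k = ln 2 / 1.18 = 0.5874 d⁻¹.
After decay, C = 31.77 × e^(−kt) = 31.77 × 0.8256 = 26.23 mg/L.

26.2 mg/L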